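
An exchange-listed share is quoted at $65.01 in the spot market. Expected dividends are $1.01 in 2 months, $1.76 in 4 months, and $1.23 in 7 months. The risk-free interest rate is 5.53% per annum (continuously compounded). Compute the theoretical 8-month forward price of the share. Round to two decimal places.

$63.38

PV(dividends) I = 1.01·e^(−0.0553·2/12) + 1.76·e^(−0.0553·4/12) + 1.23·e^(−0.0553·7/12)
I = 1.0007 + 1.7279 + 1.1910 = 3.9196
F = (S − I)·e^(rT) = (65.01 − 3.9196) · e^(0.0553·8/12)
= 61.0904 · e^0.036867 = 61.0904 × 1.037555 = $63.38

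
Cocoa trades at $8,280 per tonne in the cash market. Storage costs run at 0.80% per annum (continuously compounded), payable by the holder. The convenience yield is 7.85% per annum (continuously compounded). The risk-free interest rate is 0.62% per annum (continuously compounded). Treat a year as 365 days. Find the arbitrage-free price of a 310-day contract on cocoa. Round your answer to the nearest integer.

$7,840 per tonne

Net carry = r + u − y = 0.0062 + 0.0080 − 0.0785 = -0.0643
F = S·e^((r+u−y)T) = 8280 · e^(-0.0643 × 310/365) = 8280 · e^-0.054611
= 8280 × 0.946853 = $7,840 per tonne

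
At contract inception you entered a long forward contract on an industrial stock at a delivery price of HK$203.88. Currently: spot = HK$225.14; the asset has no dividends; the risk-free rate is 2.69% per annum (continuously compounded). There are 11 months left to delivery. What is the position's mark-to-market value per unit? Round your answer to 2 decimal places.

Current fair forward for the remaining 11 months: F = S·e^(r·T), r = 0.0269
F = 225.14 · e^(0.0269 × 11/12) = 225.14 × 1.024965 = 230.7606
Value of long forward = (F − K)·e^(−rT) = (230.7606 − 203.88) · e^(−0.0269·11/12)
= 26.8806 × 0.975643 = 26.23

HK$26.23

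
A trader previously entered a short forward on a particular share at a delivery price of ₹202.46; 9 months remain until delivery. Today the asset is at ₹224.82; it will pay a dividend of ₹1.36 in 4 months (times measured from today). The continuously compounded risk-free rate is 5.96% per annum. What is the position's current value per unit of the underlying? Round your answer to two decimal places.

PV(remaining dividends) I = 1.36·e^(−0.0596·4/12) = 1.3332
Current forward F = (S − I)·e^(rT) = (224.82 − 1.3332)·e^(0.0596·9/12) = 223.4868 × 1.045714 = 233.7033
Value (long) = (F − K)·e^(−rT) = (233.7033 − 202.46) × 0.956284 = 29.8775
Short position value = −(long value) = -₹29.88

-₹29.88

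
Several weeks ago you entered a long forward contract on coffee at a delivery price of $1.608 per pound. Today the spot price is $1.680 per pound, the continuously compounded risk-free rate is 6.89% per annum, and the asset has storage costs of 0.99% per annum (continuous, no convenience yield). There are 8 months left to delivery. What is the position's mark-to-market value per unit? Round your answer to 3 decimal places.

$0.155 per pound

Current fair forward for the remaining 8 months: F = S·e^((r + u)·T), (r + u) = 0.0689 + 0.0099 = 0.0788
F = 1.680 · e^(0.0788 × 8/12) = 1.680 × 1.053938 = 1.7706
Value of long forward = (F − K)·e^(−rT) = (1.7706 − 1.608) · e^(−0.0689·8/12)
= 0.1626 × 0.955106 = 0.155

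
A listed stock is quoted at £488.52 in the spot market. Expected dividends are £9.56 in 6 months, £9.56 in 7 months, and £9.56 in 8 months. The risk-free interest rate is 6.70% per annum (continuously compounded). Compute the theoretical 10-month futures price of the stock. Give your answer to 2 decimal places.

PV(dividends) I = 9.56·e^(−0.0670·6/12) + 9.56·e^(−0.0670·7/12) + 9.56·e^(−0.0670·8/12)
I = 9.2450 + 9.1936 + 9.1424 = 27.5810
F = (S − I)·e^(rT) = (488.52 − 27.5810) · e^(0.0670·10/12)
= 460.9390 · e^0.055833 = 460.9390 × 1.057421 = £487.41

£487.41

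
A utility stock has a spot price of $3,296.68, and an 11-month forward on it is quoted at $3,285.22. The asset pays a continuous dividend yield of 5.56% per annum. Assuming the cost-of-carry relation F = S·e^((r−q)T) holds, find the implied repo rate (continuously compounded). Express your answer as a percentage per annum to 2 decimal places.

5.18%

From F = S·e^((r−q)T): (r − q) = ln(F/S)/T
ln(3285.22/3296.68) = ln(0.996524) = -0.003482
(r − q) = -0.003482 / (11/12) = -0.003799
r = ln(F/S)/T + q = -0.003799 + 0.0556 = 0.051801
r = 5.18%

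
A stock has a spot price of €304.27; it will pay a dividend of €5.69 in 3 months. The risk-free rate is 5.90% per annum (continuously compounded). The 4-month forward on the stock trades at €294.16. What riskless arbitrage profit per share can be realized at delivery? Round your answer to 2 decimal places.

PV(dividends) I = 5.69·e^(−0.0590·3/12) = 5.6067
Fair forward F* = (S − I)·e^(rT) = (304.27 − 5.6067)·e^0.019667 = 298.6633 × 1.019862 = 304.5954
Market €294.16 < fair 304.5954: forward underpriced → reverse cash-and-carry (short the stock, invest proceeds at r, pay the dividends, go long the forward).
Profit at T = |F_mkt − F*| = |294.16 − 304.5954| = €10.44 per share

€10.44 per share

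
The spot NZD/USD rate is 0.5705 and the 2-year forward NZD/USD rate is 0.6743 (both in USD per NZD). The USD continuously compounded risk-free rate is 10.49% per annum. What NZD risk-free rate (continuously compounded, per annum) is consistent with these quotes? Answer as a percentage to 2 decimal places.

F = S·e^((r_USD − r_NZD)T) ⇒ r_NZD = r_USD − ln(F/S)/T
ln(0.6743/0.5705) = 0.167162; /(2) = 0.083581
r_NZD = 0.1049 − 0.083581 = 0.021319
r_NZD = 2.13%

2.13%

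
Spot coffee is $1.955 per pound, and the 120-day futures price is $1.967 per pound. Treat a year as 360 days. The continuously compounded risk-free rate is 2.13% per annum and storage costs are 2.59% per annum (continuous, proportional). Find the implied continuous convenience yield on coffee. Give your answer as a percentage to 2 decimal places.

F = S·e^((r+u−y)T) ⇒ (r+u−y) = ln(F/S)/T
ln(1.967/1.955) = 0.006119; /T ⇒ 0.018357
y = r + u − ln(F/S)/T = 0.0213 + 0.0259 − 0.018357 = 0.028843
y = 2.88%

2.88%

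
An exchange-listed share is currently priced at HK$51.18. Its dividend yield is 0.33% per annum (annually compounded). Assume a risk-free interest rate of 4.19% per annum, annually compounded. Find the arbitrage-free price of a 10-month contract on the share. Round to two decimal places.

F = S · (1+r)^T / (1+q)^T
= 51.18 × 1.034797 / 1.002749 = 51.18 × 1.031960
F = HK$52.82

HK$52.82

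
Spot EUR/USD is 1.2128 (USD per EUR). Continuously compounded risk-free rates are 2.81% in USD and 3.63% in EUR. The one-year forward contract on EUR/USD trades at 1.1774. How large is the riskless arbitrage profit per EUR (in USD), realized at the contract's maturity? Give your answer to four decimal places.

Fair forward: F* = S·e^(carry·T), with carry = (r_USD − r_EUR) = 0.0281 − 0.0363 = -0.0082
F* = 1.2128 · e^(-0.0082 × 12/12) = 1.2128 · e^-0.008200 = 1.2128 × 0.991834 = 1.2029
Market 1.1774 < fair 1.2029: forward underpriced → reverse cash-and-carry (short spot, go long the forward).
At maturity, profit = |F_mkt − F*| = |1.1774 − 1.2029| = 0.0255 per EUR (in USD)

0.0255 per EUR (in USD)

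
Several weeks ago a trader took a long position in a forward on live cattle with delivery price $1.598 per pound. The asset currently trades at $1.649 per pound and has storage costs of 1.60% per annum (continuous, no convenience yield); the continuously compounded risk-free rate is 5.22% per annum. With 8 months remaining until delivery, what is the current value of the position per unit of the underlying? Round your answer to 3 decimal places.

Current fair forward for the remaining 8 months: F = S·e^((r + u)·T), (r + u) = 0.0522 + 0.0160 = 0.0682
F = 1.649 · e^(0.0682 × 8/12) = 1.649 × 1.046516 = 1.7257
Value of long forward = (F − K)·e^(−rT) = (1.7257 − 1.598) · e^(−0.0522·8/12)
= 0.1277 × 0.965799 = 0.123

$0.123 per pound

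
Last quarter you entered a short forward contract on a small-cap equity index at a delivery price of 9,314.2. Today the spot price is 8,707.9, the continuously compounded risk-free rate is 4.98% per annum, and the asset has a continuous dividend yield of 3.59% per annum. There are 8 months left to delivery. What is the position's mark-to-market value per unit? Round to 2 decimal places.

508.08

Current fair forward for the remaining 8 months: F = S·e^((r − q)·T), (r − q) = 0.0498 − 0.0359 = 0.0139
F = 8707.9 · e^(0.0139 × 8/12) = 8707.9 × 1.00930974 = 8788.9683
Value of long forward = (F − K)·e^(−rT) = (8788.9683 − 9314.2) · e^(−0.0498·8/12)
= -525.2317 × 0.96734507 = -508.08
Short position value = −(long value) = 508.08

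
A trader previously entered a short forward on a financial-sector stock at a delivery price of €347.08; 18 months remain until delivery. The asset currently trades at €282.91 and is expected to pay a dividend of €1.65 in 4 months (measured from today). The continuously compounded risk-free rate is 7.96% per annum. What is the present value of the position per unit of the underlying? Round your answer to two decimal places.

€26.71

PV(remaining dividends) I = 1.65·e^(−0.0796·4/12) = 1.6068
Current forward F = (S − I)·e^(rT) = (282.91 − 1.6068)·e^(0.0796·18/12) = 281.3032 × 1.126821 = 316.9784
Value (long) = (F − K)·e^(−rT) = (316.9784 − 347.08) × 0.887453 = -26.7138
Short position value = −(long value) = €26.71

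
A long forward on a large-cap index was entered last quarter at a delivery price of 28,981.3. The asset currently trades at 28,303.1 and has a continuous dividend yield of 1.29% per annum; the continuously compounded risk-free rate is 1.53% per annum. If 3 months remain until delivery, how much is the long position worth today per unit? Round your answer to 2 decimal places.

Current fair forward for the remaining 3 months: F = S·e^((r − q)·T), (r − q) = 0.0153 − 0.0129 = 0.0024
F = 28303.1 · e^(0.0024 × 3/12) = 28303.1 × 1.00060018 = 28320.0870
Value of long forward = (F − K)·e^(−rT) = (28320.0870 − 28981.3) · e^(−0.0153·3/12)
= -661.2130 × 0.99618231 = -658.69

-658.69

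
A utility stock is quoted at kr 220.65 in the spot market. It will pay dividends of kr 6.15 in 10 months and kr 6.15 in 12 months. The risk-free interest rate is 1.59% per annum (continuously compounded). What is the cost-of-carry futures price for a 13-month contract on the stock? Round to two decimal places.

kr 212.15

PV(dividends) I = 6.15·e^(−0.0159·10/12) + 6.15·e^(−0.0159·12/12)
I = 6.0690 + 6.0530 = 12.1220
F = (S − I)·e^(rT) = (220.65 − 12.1220) · e^(0.0159·13/12)
= 208.5280 · e^0.017225 = 208.5280 × 1.017374 = kr 212.15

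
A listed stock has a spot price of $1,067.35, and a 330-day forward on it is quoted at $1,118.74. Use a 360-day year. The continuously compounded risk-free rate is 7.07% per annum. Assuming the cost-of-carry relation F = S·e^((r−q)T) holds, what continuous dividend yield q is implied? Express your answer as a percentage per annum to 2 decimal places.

From F = S·e^((r−q)T): (r − q) = ln(F/S)/T
ln(1118.74/1067.35) = ln(1.048147) = 0.047024
(r − q) = 0.047024 / (330/360) = 0.051299
q = r − ln(F/S)/T = 0.0707 − 0.051299 = 0.019401
q = 1.94%

1.94%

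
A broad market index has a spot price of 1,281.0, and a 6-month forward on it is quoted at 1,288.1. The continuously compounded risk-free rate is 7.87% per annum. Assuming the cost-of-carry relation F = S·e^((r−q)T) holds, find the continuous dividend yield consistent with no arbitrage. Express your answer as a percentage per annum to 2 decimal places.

From F = S·e^((r−q)T): (r − q) = ln(F/S)/T
ln(1288.1/1281.0) = ln(1.005543) = 0.005528
(r − q) = 0.005528 / (6/12) = 0.011056
q = r − ln(F/S)/T = 0.0787 − 0.011056 = 0.067644
q = 6.76%

6.76%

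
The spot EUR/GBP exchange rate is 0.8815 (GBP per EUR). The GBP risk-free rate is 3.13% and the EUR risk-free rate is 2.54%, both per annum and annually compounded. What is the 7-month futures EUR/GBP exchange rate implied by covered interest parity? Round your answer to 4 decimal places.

0.8845

By covered interest parity, F = S · (1+r_GBP)^T / (1+r_EUR)^T
= 0.8815 × 1.018141 / 1.014739 = 0.8815 × 1.003353
F = 0.8845 GBP per EUR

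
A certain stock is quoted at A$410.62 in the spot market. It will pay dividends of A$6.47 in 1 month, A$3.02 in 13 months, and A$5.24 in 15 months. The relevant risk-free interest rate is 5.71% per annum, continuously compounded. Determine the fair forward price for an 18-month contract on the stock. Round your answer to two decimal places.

A$431.92

PV(dividends) I = 6.47·e^(−0.0571·1/12) + 3.02·e^(−0.0571·13/12) + 5.24·e^(−0.0571·15/12)
I = 6.4393 + 2.8388 + 4.8790 = 14.1571
F = (S − I)·e^(rT) = (410.62 − 14.1571) · e^(0.0571·18/12)
= 396.4629 · e^0.085650 = 396.4629 × 1.089425 = A$431.92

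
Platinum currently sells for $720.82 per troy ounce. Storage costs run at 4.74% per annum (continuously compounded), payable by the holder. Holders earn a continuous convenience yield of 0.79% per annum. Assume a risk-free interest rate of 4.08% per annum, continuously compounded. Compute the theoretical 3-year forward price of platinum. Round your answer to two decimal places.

Net carry = r + u − y = 0.0408 + 0.0474 − 0.0079 = 0.0803
F = S·e^((r+u−y)T) = 720.82 · e^(0.0803 × 3) = 720.82 · e^0.240900
= 720.82 × 1.272394 = $917.17 per troy ounce

$917.17 per troy ounce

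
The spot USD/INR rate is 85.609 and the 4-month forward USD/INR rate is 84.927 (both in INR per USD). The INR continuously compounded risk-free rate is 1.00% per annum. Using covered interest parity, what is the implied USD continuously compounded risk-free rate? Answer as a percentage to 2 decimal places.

F = S·e^((r_INR − r_USD)T) ⇒ r_USD = r_INR − ln(F/S)/T
ln(84.927/85.609) = -0.007998; /(4/12) = -0.023994
r_USD = 0.0100 + 0.023994 = 0.033994
r_USD = 3.40%

3.40%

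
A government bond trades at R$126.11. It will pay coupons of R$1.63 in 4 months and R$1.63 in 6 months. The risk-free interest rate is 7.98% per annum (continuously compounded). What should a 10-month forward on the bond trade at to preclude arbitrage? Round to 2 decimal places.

R$131.41

PV(coupons) I = 1.63·e^(−0.0798·4/12) + 1.63·e^(−0.0798·6/12)
I = 1.5872 + 1.5662 = 3.1534
F = (S − I)·e^(rT) = (126.11 − 3.1534) · e^(0.0798·10/12)
= 122.9566 · e^0.066500 = 122.9566 × 1.068761 = R$131.41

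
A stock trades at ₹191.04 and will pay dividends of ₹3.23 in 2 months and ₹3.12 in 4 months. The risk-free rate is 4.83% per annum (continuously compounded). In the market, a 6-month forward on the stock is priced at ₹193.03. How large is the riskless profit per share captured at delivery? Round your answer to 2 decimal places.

₹3.75 per share

PV(dividends) I = 3.23·e^(−0.0483·2/12) + 3.12·e^(−0.0483·4/12) = 6.2743
Fair forward F* = (S − I)·e^(rT) = (191.04 − 6.2743)·e^0.024150 = 184.7657 × 1.024444 = 189.2821
Market ₹193.03 > fair 189.2821: forward overpriced → cash-and-carry (borrow at r, buy the stock and collect the dividends, short the forward).
Profit at T = |F_mkt − F*| = |193.03 − 189.2821| = ₹3.75 per share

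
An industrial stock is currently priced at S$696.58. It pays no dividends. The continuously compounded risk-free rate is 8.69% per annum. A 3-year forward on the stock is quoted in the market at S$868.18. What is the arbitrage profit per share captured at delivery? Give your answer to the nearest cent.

S$35.87 per share

Fair forward: F* = S·e^(carry·T), with carry = r = 0.0869
F* = 696.58 · e^(0.0869 × 3) = 696.58 · e^0.260700 = 696.58 × 1.297838 = S$904.0480
Market S$868.18 < fair S$904.0480: forward underpriced → reverse cash-and-carry (short spot, go long the forward).
At maturity, profit = |F_mkt − F*| = |868.18 − 904.0480| = S$35.87 per share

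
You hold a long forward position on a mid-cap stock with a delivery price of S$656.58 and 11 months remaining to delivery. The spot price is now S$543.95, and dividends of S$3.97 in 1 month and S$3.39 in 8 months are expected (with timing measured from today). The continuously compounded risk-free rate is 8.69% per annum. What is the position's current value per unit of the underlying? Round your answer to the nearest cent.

PV(remaining dividends) I = 3.97·e^(−0.0869·1/12) + 3.39·e^(−0.0869·8/12) = 7.1405
Current forward F = (S − I)·e^(rT) = (543.95 − 7.1405)·e^(0.0869·11/12) = 536.8095 × 1.082917 = 581.3201
Value (long) = (F − K)·e^(−rT) = (581.3201 − 656.58) × 0.923432 = -69.4974
Value = -S$69.50

-S$69.50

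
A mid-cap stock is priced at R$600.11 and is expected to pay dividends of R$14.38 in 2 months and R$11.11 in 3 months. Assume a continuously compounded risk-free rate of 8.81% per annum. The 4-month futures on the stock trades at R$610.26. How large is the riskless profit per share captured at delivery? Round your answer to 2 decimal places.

PV(dividends) I = 14.38·e^(−0.0881·2/12) + 11.11·e^(−0.0881·3/12) = 25.0384
Fair futures F* = (S − I)·e^(rT) = (600.11 − 25.0384)·e^0.029367 = 575.0716 × 1.029802 = 592.2099
Market R$610.26 > fair 592.2099: forward overpriced → cash-and-carry (borrow at r, buy the stock and collect the dividends, short the forward).
Profit at T = |F_mkt − F*| = |610.26 − 592.2099| = R$18.05 per share

R$18.05 per share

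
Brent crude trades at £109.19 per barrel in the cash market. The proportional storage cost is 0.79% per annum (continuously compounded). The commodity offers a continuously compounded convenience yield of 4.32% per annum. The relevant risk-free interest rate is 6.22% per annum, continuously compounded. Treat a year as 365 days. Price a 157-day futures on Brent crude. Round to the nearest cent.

£110.46 per barrel

Net carry = r + u − y = 0.0622 + 0.0079 − 0.0432 = 0.0269
F = S·e^((r+u−y)T) = 109.19 · e^(0.0269 × 157/365) = 109.19 · e^0.011571
= 109.19 × 1.011638 = £110.46 per barrel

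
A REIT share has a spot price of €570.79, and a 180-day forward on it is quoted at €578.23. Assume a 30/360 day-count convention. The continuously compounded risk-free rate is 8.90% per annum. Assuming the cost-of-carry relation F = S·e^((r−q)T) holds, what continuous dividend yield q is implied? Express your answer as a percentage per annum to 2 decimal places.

6.31%

From F = S·e^((r−q)T): (r − q) = ln(F/S)/T
ln(578.23/570.79) = ln(1.013035) = 0.012951
(r − q) = 0.012951 / (180/360) = 0.025902
q = r − ln(F/S)/T = 0.0890 − 0.025902 = 0.063098
q = 6.31%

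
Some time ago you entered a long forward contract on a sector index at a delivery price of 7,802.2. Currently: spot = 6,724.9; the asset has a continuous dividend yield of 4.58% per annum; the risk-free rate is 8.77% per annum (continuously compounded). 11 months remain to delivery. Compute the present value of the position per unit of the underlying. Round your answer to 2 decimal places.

-751.11

Current fair forward for the remaining 11 months: F = S·e^((r − q)·T), (r − q) = 0.0877 − 0.0458 = 0.0419
F = 6724.9 · e^(0.0419 × 11/12) = 6724.9 × 1.03915547 = 6988.2166
Value of long forward = (F − K)·e^(−rT) = (6988.2166 − 7802.2) · e^(−0.0877·11/12)
= -813.9834 × 0.92275486 = -751.11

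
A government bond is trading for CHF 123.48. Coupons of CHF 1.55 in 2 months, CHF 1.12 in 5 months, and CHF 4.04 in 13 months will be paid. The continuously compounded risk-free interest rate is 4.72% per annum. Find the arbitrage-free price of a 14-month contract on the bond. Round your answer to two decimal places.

CHF 123.63

PV(coupons) I = 1.55·e^(−0.0472·2/12) + 1.12·e^(−0.0472·5/12) + 4.04·e^(−0.0472·13/12)
I = 1.5379 + 1.0982 + 3.8386 = 6.4747
F = (S − I)·e^(rT) = (123.48 − 6.4747) · e^(0.0472·14/12)
= 117.0053 · e^0.055067 = 117.0053 × 1.056611 = CHF 123.63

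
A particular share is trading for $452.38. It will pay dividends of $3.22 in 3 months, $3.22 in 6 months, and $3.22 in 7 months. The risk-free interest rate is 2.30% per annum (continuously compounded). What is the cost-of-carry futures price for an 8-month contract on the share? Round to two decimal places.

PV(dividends) I = 3.22·e^(−0.0230·3/12) + 3.22·e^(−0.0230·6/12) + 3.22·e^(−0.0230·7/12)
I = 3.2015 + 3.1832 + 3.1771 = 9.5618
F = (S − I)·e^(rT) = (452.38 − 9.5618) · e^(0.0230·8/12)
= 442.8182 · e^0.015333 = 442.8182 × 1.015451 = $449.66

$449.66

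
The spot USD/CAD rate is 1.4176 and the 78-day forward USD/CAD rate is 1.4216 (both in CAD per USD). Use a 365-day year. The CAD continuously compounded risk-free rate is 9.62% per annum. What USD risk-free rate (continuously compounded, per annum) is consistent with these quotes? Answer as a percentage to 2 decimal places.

8.30%

F = S·e^((r_CAD − r_USD)T) ⇒ r_USD = r_CAD − ln(F/S)/T
ln(1.4216/1.4176) = 0.002818; /(78/365) = 0.013187
r_USD = 0.0962 − 0.013187 = 0.083013
r_USD = 8.30%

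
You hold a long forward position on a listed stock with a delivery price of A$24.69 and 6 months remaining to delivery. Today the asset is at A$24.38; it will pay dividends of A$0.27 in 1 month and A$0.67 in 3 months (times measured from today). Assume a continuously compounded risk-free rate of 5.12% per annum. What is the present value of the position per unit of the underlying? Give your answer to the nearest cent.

-A$0.62

PV(remaining dividends) I = 0.27·e^(−0.0512·1/12) + 0.67·e^(−0.0512·3/12) = 0.9303
Current forward F = (S − I)·e^(rT) = (24.38 − 0.9303)·e^(0.0512·6/12) = 23.4497 × 1.025930 = 24.0578
Value (long) = (F − K)·e^(−rT) = (24.0578 − 24.69) × 0.974725 = -0.6162
Value = -A$0.62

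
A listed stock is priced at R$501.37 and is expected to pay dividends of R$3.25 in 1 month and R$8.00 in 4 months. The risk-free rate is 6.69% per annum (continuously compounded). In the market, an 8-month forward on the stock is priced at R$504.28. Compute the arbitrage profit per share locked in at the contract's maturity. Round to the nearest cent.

R$8.40 per share

PV(dividends) I = 3.25·e^(−0.0669·1/12) + 8.00·e^(−0.0669·4/12) = 11.0555
Fair forward F* = (S − I)·e^(rT) = (501.37 − 11.0555)·e^0.044600 = 490.3145 × 1.045610 = 512.6777
Market R$504.28 < fair 512.6777: forward underpriced → reverse cash-and-carry (short the stock, invest proceeds at r, pay the dividends, go long the forward).
Profit at T = |F_mkt − F*| = |504.28 − 512.6777| = R$8.40 per share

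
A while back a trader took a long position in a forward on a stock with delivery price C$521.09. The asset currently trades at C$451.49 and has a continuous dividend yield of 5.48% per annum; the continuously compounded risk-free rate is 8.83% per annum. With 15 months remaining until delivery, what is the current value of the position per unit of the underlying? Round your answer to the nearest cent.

Current fair forward for the remaining 15 months: F = S·e^((r − q)·T), (r − q) = 0.0883 − 0.0548 = 0.0335
F = 451.49 · e^(0.0335 × 15/12) = 451.49 × 1.042764 = 470.7975
Value of long forward = (F − K)·e^(−rT) = (470.7975 − 521.09) · e^(−0.0883·15/12)
= -50.2925 × 0.895498 = -45.04

-C$45.04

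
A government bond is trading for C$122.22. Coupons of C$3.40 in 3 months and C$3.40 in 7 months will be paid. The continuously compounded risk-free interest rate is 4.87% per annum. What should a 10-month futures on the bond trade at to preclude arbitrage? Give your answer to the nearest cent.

PV(coupons) I = 3.40·e^(−0.0487·3/12) + 3.40·e^(−0.0487·7/12)
I = 3.3589 + 3.3048 = 6.6637
F = (S − I)·e^(rT) = (122.22 − 6.6637) · e^(0.0487·10/12)
= 115.5563 · e^0.040583 = 115.5563 × 1.041418 = C$120.34

C$120.34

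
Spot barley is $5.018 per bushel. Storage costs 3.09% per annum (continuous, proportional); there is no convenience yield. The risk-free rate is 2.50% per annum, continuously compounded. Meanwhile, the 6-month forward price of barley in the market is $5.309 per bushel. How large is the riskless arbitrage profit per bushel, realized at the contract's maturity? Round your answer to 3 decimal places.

Fair forward: F* = S·e^(carry·T), with carry = (r + u) = 0.0250 + 0.0309 = 0.0559
F* = 5.018 · e^(0.0559 × 6/12) = 5.018 · e^0.027950 = 5.018 × 1.028344 = $5.1602
Market $5.309 > fair $5.1602: forward overpriced → cash-and-carry (buy spot, short the forward).
At maturity, profit = |F_mkt − F*| = |5.309 − 5.1602| = $0.149 per bushel

$0.149 per bushel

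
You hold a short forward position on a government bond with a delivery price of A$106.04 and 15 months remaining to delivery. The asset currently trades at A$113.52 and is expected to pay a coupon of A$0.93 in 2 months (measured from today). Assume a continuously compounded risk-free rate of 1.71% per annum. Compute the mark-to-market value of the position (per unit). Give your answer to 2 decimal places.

-A$8.80

PV(remaining coupons) I = 0.93·e^(−0.0171·2/12) = 0.9274
Current forward F = (S − I)·e^(rT) = (113.52 − 0.9274)·e^(0.0171·15/12) = 112.5926 × 1.021605 = 115.0252
Value (long) = (F − K)·e^(−rT) = (115.0252 − 106.04) × 0.978852 = 8.7952
Short position value = −(long value) = -A$8.80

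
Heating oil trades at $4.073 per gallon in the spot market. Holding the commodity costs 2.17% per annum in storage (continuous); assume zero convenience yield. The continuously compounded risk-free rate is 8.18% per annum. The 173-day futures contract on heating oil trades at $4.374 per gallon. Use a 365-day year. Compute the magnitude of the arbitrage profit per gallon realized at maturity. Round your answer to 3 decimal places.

$0.096 per gallon

Fair futures: F* = S·e^(carry·T), with carry = (r + u) = 0.0818 + 0.0217 = 0.1035
F* = 4.073 · e^(0.1035 × 173/365) = 4.073 · e^0.049056 = 4.073 × 1.050279 = $4.2778
Market $4.374 > fair $4.2778: forward overpriced → cash-and-carry (buy spot, short the forward).
At maturity, profit = |F_mkt − F*| = |4.374 − 4.2778| = $0.096 per gallon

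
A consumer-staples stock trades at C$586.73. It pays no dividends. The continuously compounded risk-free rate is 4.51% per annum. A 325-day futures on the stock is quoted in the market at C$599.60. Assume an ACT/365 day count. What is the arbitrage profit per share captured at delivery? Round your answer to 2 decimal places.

Fair futures: F* = S·e^(carry·T), with carry = r = 0.0451
F* = 586.73 · e^(0.0451 × 325/365) = 586.73 · e^0.040158 = 586.73 × 1.040975 = C$610.7713
Market C$599.60 < fair C$610.7713: forward underpriced → reverse cash-and-carry (short spot, go long the forward).
At maturity, profit = |F_mkt − F*| = |599.60 − 610.7713| = C$11.17 per share

C$11.17 per share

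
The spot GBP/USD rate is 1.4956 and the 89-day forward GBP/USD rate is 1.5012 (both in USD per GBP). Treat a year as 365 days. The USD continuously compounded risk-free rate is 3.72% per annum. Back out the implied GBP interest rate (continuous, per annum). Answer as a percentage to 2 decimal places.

2.19%

F = S·e^((r_USD − r_GBP)T) ⇒ r_GBP = r_USD − ln(F/S)/T
ln(1.5012/1.4956) = 0.003737; /(89/365) = 0.015326
r_GBP = 0.0372 − 0.015326 = 0.021874
r_GBP = 2.19%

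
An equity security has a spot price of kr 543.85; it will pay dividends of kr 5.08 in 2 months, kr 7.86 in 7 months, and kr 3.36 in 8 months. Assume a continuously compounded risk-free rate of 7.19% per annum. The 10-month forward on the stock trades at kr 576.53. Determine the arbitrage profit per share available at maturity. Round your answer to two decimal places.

kr 15.83 per share

PV(dividends) I = 5.08·e^(−0.0719·2/12) + 7.86·e^(−0.0719·7/12) + 3.36·e^(−0.0719·8/12) = 15.7594
Fair forward F* = (S − I)·e^(rT) = (543.85 − 15.7594)·e^0.059917 = 528.0906 × 1.061748 = 560.6991
Market kr 576.53 > fair 560.6991: forward overpriced → cash-and-carry (borrow at r, buy the stock and collect the dividends, short the forward).
Profit at T = |F_mkt − F*| = |576.53 − 560.6991| = kr 15.83 per share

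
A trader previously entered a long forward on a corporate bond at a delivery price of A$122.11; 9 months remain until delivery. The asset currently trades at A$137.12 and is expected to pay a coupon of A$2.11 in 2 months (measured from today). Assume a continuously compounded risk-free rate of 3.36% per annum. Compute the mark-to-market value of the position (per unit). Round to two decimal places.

A$15.95

PV(remaining coupons) I = 2.11·e^(−0.0336·2/12) = 2.0982
Current forward F = (S − I)·e^(rT) = (137.12 − 2.0982)·e^(0.0336·9/12) = 135.0218 × 1.025520 = 138.4676
Value (long) = (F − K)·e^(−rT) = (138.4676 − 122.11) × 0.975115 = 15.9505
Value = A$15.95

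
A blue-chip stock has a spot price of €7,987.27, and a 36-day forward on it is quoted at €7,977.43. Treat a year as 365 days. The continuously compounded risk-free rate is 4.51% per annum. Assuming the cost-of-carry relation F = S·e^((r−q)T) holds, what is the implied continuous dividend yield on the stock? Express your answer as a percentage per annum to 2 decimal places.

From F = S·e^((r−q)T): (r − q) = ln(F/S)/T
ln(7977.43/7987.27) = ln(0.998768) = -0.001233
(r − q) = -0.001233 / (36/365) = -0.012501
q = r − ln(F/S)/T = 0.0451 + 0.012501 = 0.057601
q = 5.76%

5.76%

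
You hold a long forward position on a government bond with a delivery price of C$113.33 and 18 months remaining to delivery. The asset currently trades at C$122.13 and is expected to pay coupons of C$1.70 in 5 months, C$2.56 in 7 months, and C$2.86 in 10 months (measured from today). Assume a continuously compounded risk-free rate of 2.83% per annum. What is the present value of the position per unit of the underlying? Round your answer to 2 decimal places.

C$6.52

PV(remaining coupons) I = 1.70·e^(−0.0283·5/12) + 2.56·e^(−0.0283·7/12) + 2.86·e^(−0.0283·10/12) = 6.9915
Current forward F = (S − I)·e^(rT) = (122.13 − 6.9915)·e^(0.0283·18/12) = 115.1385 × 1.043364 = 120.1314
Value (long) = (F − K)·e^(−rT) = (120.1314 − 113.33) × 0.958438 = 6.5187
Value = C$6.52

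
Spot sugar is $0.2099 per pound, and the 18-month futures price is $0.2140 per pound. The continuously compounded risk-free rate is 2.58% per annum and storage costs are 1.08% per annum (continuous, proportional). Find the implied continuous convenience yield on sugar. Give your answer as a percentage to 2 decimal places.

F = S·e^((r+u−y)T) ⇒ (r+u−y) = ln(F/S)/T
ln(0.2140/0.2099) = 0.019345; /T ⇒ 0.012897
y = r + u − ln(F/S)/T = 0.0258 + 0.0108 − 0.012897 = 0.023703
y = 2.37%

2.37%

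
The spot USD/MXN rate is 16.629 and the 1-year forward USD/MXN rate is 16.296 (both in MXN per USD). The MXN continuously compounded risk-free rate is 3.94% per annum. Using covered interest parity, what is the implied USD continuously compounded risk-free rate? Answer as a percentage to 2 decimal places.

5.96%

F = S·e^((r_MXN − r_USD)T) ⇒ r_USD = r_MXN − ln(F/S)/T
ln(16.296/16.629) = -0.020228; /(1) = -0.020228
r_USD = 0.0394 + 0.020228 = 0.059628
r_USD = 5.96%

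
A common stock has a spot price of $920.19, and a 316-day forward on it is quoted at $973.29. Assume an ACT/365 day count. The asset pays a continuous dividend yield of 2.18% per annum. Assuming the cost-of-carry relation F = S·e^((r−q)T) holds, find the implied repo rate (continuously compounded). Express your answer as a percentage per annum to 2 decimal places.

From F = S·e^((r−q)T): (r − q) = ln(F/S)/T
ln(973.29/920.19) = ln(1.057705) = 0.056101
(r − q) = 0.056101 / (316/365) = 0.064800
r = ln(F/S)/T + q = 0.064800 + 0.0218 = 0.086600
r = 8.66%

8.66%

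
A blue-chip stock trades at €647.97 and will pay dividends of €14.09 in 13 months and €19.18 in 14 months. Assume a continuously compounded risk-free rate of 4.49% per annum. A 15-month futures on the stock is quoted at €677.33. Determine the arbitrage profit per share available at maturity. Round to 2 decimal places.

€25.40 per share

PV(dividends) I = 14.09·e^(−0.0449·13/12) + 19.18·e^(−0.0449·14/12) = 31.6222
Fair futures F* = (S − I)·e^(rT) = (647.97 − 31.6222)·e^0.056125 = 616.3478 × 1.057730 = 651.9296
Market €677.33 > fair 651.9296: forward overpriced → cash-and-carry (borrow at r, buy the stock and collect the dividends, short the forward).
Profit at T = |F_mkt − F*| = |677.33 − 651.9296| = €25.40 per share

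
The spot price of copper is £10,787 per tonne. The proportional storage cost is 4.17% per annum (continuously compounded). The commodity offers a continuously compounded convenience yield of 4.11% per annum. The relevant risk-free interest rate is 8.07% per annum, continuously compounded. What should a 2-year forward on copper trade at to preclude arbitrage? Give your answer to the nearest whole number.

£12,692 per tonne

Net carry = r + u − y = 0.0807 + 0.0417 − 0.0411 = 0.0813
F = S·e^((r+u−y)T) = 10787 · e^(0.0813 × 2) = 10787 · e^0.162600
= 10787 × 1.176566 = £12,692 per tonne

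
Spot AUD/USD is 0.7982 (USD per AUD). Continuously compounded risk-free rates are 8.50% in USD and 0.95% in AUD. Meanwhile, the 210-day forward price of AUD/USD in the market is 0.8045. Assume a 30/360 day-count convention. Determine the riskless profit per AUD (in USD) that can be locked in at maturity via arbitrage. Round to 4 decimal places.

0.0296 per AUD (in USD)

Fair forward: F* = S·e^(carry·T), with carry = (r_USD − r_AUD) = 0.0850 − 0.0095 = 0.0755
F* = 0.7982 · e^(0.0755 × 210/360) = 0.7982 · e^0.044042 = 0.7982 × 1.045026 = 0.8341
Market 0.8045 < fair 0.8341: forward underpriced → reverse cash-and-carry (short spot, go long the forward).
At maturity, profit = |F_mkt − F*| = |0.8045 − 0.8341| = 0.0296 per AUD (in USD)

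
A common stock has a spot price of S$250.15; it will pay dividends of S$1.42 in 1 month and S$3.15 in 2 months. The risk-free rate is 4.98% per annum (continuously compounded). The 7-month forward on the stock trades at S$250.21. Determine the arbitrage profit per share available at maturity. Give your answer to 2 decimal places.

S$2.64 per share

PV(dividends) I = 1.42·e^(−0.0498·1/12) + 3.15·e^(−0.0498·2/12) = 4.5381
Fair forward F* = (S − I)·e^(rT) = (250.15 − 4.5381)·e^0.029050 = 245.6119 × 1.029476 = 252.8516
Market S$250.21 < fair 252.8516: forward underpriced → reverse cash-and-carry (short the stock, invest proceeds at r, pay the dividends, go long the forward).
Profit at T = |F_mkt − F*| = |250.21 − 252.8516| = S$2.64 per share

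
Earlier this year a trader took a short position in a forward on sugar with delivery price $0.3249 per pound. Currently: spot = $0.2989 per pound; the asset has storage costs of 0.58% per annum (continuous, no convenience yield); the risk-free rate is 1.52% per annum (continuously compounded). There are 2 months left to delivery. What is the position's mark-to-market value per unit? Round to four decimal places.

Current fair forward for the remaining 2 months: F = S·e^((r + u)·T), (r + u) = 0.0152 + 0.0058 = 0.0210
F = 0.2989 · e^(0.0210 × 2/12) = 0.2989 × 1.003506 = 0.2999
Value of long forward = (F − K)·e^(−rT) = (0.2999 − 0.3249) · e^(−0.0152·2/12)
= -0.0250 × 0.997470 = -0.0249
Short position value = −(long value) = $0.0249

$0.0249 per pound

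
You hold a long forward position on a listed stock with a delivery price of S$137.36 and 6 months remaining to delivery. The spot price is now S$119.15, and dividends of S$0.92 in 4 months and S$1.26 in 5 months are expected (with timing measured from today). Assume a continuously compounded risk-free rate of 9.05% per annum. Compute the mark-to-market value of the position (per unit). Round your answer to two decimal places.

PV(remaining dividends) I = 0.92·e^(−0.0905·4/12) + 1.26·e^(−0.0905·5/12) = 2.1060
Current forward F = (S − I)·e^(rT) = (119.15 − 2.1060)·e^(0.0905·6/12) = 117.0440 × 1.046289 = 122.4618
Value (long) = (F − K)·e^(−rT) = (122.4618 − 137.36) × 0.955759 = -14.2391
Value = -S$14.24

-S$14.24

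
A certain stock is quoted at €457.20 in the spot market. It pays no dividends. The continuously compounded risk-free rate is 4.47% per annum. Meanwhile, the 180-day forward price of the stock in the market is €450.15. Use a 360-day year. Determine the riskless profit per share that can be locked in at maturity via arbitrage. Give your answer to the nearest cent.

€17.38 per share

Fair forward: F* = S·e^(carry·T), with carry = r = 0.0447
F* = 457.20 · e^(0.0447 × 180/360) = 457.20 · e^0.022350 = 457.20 × 1.022602 = €467.5336
Market €450.15 < fair €467.5336: forward underpriced → reverse cash-and-carry (short spot, go long the forward).
At maturity, profit = |F_mkt − F*| = |450.15 − 467.5336| = €17.38 per share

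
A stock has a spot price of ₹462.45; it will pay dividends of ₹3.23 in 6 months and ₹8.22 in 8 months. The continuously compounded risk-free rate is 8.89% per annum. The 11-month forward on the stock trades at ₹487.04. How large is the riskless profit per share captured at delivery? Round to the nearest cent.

₹2.92 per share

PV(dividends) I = 3.23·e^(−0.0889·6/12) + 8.22·e^(−0.0889·8/12) = 10.8366
Fair forward F* = (S − I)·e^(rT) = (462.45 − 10.8366)·e^0.081492 = 451.6134 × 1.084905 = 489.9576
Market ₹487.04 < fair 489.9576: forward underpriced → reverse cash-and-carry (short the stock, invest proceeds at r, pay the dividends, go long the forward).
Profit at T = |F_mkt − F*| = |487.04 − 489.9576| = ₹2.92 per share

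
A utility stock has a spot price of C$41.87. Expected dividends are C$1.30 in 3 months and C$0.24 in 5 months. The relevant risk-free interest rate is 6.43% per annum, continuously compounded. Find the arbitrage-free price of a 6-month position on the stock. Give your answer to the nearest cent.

C$41.68

PV(dividends) I = 1.30·e^(−0.0643·3/12) + 0.24·e^(−0.0643·5/12)
I = 1.2793 + 0.2337 = 1.5130
F = (S − I)·e^(rT) = (41.87 − 1.5130) · e^(0.0643·6/12)
= 40.3570 · e^0.032150 = 40.3570 × 1.032672 = C$41.68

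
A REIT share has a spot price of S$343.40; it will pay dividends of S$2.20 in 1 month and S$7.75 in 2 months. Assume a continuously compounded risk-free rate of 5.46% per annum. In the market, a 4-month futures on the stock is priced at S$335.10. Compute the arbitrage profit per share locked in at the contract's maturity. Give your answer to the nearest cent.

PV(dividends) I = 2.20·e^(−0.0546·1/12) + 7.75·e^(−0.0546·2/12) = 9.8698
Fair futures F* = (S − I)·e^(rT) = (343.40 − 9.8698)·e^0.018200 = 333.5302 × 1.018367 = 339.6561
Market S$335.10 < fair 339.6561: forward underpriced → reverse cash-and-carry (short the stock, invest proceeds at r, pay the dividends, go long the forward).
Profit at T = |F_mkt − F*| = |335.10 − 339.6561| = S$4.56 per share

S$4.56 per share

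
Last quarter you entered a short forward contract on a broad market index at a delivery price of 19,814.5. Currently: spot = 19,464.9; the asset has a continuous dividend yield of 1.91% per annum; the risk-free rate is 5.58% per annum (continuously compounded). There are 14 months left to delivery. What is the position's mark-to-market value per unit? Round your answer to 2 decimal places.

-470.29

Current fair forward for the remaining 14 months: F = S·e^((r − q)·T), (r − q) = 0.0558 − 0.0191 = 0.0367
F = 19464.9 · e^(0.0367 × 14/12) = 19464.9 × 1.04374652 = 20316.4216
Value of long forward = (F − K)·e^(−rT) = (20316.4216 − 19814.5) · e^(−0.0558·14/12)
= 501.9216 × 0.93697376 = 470.29
Short position value = −(long value) = -470.29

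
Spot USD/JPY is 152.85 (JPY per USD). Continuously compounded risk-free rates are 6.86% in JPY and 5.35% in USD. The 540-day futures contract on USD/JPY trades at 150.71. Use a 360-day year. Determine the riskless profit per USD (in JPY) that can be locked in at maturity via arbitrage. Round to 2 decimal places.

Fair futures: F* = S·e^(carry·T), with carry = (r_JPY − r_USD) = 0.0686 − 0.0535 = 0.0151
F* = 152.85 · e^(0.0151 × 540/360) = 152.85 · e^0.022650 = 152.85 × 1.022908 = 156.3515
Market 150.71 < fair 156.3515: forward underpriced → reverse cash-and-carry (short spot, go long the forward).
At maturity, profit = |F_mkt − F*| = |150.71 − 156.3515| = 5.64 per USD (in JPY)

5.64 per USD (in JPY)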